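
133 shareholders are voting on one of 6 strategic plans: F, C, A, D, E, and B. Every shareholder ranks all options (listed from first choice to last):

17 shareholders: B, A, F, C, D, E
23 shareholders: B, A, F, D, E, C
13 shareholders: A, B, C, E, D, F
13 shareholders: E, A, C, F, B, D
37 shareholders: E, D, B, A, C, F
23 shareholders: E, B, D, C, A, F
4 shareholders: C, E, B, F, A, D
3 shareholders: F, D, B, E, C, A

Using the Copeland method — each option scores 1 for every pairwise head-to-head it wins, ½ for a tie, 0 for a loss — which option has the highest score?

E

F: loses to C, A, D, E, and B → score 0.
C: beats F; loses to A, D, E, and B → score 1.
A: beats F, C, and D; loses to E and B → score 3.
D: beats F and C; loses to A, E, and B → score 2.
E: beats F, C, A, D, and B → score 5.
B: beats F, C, A, and D; loses to E → score 4.
E has the best pairwise record.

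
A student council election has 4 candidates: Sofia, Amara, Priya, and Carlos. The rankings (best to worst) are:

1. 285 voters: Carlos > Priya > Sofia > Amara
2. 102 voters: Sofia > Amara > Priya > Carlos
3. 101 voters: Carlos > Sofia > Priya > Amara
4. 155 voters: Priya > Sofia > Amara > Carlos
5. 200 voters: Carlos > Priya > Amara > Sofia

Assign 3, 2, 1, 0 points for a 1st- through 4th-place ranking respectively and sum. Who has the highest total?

Sofia: 285·1 + 102·3 + 101·2 + 155·2 + 200·0 = 1103
Amara: 285·0 + 102·2 + 101·0 + 155·1 + 200·1 = 559
Priya: 285·2 + 102·1 + 101·1 + 155·3 + 200·2 = 1638
Carlos: 285·3 + 102·0 + 101·3 + 155·0 + 200·3 = 1758
Carlos has the highest Borda score (1758).

Carlos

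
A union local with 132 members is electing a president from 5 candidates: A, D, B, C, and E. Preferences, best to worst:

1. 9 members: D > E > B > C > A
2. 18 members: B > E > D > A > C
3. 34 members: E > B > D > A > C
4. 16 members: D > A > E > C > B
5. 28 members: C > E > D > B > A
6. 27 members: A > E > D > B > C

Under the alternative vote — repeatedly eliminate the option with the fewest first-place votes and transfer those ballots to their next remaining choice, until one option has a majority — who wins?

Round 1: A 27, D 25, B 18, C 28, E 34. Eliminate B.
Round 2: A 27, D 25, C 28, E 52. Eliminate D.
Round 3: A 43, C 28, E 61. Eliminate C.
Round 4: A 43, E 89. E has a majority.

E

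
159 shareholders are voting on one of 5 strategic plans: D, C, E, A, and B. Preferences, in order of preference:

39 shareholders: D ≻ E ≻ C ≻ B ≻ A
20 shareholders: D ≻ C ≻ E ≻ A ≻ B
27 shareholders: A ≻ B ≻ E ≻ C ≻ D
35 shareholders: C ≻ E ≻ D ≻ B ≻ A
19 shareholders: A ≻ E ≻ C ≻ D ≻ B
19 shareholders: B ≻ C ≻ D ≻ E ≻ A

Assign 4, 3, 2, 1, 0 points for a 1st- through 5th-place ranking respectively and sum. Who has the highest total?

D: 39·4 + 20·4 + 27·0 + 35·2 + 19·1 + 19·2 = 363
C: 39·2 + 20·3 + 27·1 + 35·4 + 19·2 + 19·3 = 400
E: 39·3 + 20·2 + 27·2 + 35·3 + 19·3 + 19·1 = 392
A: 39·0 + 20·1 + 27·4 + 35·0 + 19·4 + 19·0 = 204
B: 39·1 + 20·0 + 27·3 + 35·1 + 19·0 + 19·4 = 231
C has the highest Borda score (400).

C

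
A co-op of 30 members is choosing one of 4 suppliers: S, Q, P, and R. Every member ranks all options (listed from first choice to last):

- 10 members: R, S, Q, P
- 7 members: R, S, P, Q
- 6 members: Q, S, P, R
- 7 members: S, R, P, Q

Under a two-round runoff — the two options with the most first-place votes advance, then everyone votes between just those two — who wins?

R

Round 1 first-place votes: S 7, Q 6, P 0, R 17.
R and S advance.
Runoff: R is preferred to S by 17 voters; S by 13.
R wins the runoff.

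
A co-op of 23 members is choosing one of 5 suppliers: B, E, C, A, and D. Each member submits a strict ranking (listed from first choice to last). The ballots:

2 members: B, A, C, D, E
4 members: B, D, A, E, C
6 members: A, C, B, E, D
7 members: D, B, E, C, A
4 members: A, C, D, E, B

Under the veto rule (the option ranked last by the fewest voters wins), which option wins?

E

Last-place votes: B 4, E 2, C 4, A 7, D 6.
E is ranked last by the fewest voters, so E wins.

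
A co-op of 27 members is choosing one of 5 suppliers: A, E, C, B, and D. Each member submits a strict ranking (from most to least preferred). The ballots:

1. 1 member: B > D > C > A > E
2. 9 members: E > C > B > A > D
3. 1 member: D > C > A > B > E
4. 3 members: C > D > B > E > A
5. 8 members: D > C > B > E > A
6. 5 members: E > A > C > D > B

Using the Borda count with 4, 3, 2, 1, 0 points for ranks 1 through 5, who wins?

A: 1·1 + 9·1 + 1·2 + 3·0 + 8·0 + 5·3 = 27
E: 1·0 + 9·4 + 1·0 + 3·1 + 8·1 + 5·4 = 67
C: 1·2 + 9·3 + 1·3 + 3·4 + 8·3 + 5·2 = 78
B: 1·4 + 9·2 + 1·1 + 3·2 + 8·2 + 5·0 = 45
D: 1·3 + 9·0 + 1·4 + 3·3 + 8·4 + 5·1 = 53
C has the highest Borda score (78).

C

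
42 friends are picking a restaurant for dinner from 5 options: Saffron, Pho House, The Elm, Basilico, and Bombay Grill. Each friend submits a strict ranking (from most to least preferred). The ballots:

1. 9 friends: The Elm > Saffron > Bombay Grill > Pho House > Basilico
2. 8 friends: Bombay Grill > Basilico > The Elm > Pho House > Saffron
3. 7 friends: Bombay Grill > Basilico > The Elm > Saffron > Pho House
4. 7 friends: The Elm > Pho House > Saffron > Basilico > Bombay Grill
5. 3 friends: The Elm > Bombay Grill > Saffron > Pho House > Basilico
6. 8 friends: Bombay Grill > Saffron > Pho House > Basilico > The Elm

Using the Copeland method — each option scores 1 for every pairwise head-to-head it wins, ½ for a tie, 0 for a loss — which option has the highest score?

Bombay Grill

Saffron: beats Pho House and Basilico; loses to The Elm and Bombay Grill → score 2.
Pho House: beats Basilico; loses to Saffron, The Elm, and Bombay Grill → score 1.
The Elm: beats Saffron and Pho House; loses to Basilico and Bombay Grill → score 2.
Basilico: beats The Elm; loses to Saffron, Pho House, and Bombay Grill → score 1.
Bombay Grill: beats Saffron, Pho House, The Elm, and Basilico → score 4.
Bombay Grill has the best pairwise record.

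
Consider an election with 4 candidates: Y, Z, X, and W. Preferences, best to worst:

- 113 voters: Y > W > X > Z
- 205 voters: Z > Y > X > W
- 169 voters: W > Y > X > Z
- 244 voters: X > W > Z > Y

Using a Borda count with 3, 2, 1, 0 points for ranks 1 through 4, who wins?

Y: 113·3 + 205·2 + 169·2 + 244·0 = 1087
Z: 113·0 + 205·3 + 169·0 + 244·1 = 859
X: 113·1 + 205·1 + 169·1 + 244·3 = 1219
W: 113·2 + 205·0 + 169·3 + 244·2 = 1221
W has the highest Borda score (1221).

W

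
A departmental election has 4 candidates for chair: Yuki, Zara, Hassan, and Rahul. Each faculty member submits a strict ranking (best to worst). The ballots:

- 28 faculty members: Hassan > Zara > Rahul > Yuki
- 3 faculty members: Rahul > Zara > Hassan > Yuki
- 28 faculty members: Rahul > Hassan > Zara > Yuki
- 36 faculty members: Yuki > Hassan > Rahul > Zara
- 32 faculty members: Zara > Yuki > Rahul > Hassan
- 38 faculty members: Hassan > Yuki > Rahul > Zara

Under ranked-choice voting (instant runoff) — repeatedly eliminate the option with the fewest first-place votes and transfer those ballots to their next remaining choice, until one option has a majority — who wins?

Hassan

Round 1: Yuki 36, Zara 32, Hassan 66, Rahul 31. Eliminate Rahul.
Round 2: Yuki 36, Zara 35, Hassan 94. Hassan has a majority.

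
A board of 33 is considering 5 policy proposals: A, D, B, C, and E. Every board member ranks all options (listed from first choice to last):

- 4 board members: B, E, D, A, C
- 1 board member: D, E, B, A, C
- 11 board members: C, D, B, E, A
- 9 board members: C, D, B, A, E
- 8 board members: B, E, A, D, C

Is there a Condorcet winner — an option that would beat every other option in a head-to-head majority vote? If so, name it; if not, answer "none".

C

C vs A: 20–13 for C.
C vs D: 20–13 for C.
C vs B: 20–13 for C.
C vs E: 20–13 for C.
C beats every other option head-to-head.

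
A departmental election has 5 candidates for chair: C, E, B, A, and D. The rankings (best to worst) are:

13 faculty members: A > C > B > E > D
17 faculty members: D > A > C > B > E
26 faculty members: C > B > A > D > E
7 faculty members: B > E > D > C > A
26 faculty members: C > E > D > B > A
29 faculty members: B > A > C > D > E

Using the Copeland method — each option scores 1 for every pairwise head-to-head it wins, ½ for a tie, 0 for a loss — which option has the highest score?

C: beats E, B, and D; ties A → score 3.5.
E: loses to C, B, A, and D → score 0.
B: beats E, A, and D; loses to C → score 3.
A: beats E and D; ties C; loses to B → score 2.5.
D: beats E; loses to C, B, and A → score 1.
C has the best pairwise record.

C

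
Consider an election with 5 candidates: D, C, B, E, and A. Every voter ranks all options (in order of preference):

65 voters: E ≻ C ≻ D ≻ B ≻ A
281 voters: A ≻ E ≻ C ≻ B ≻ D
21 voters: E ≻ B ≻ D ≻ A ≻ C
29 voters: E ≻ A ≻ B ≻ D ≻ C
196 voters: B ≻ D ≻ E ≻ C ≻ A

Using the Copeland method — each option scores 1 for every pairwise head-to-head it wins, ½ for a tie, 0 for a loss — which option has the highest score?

E

D: loses to C, B, E, and A → score 0.
C: beats D and B; loses to E and A → score 2.
B: beats D; loses to C, E, and A → score 1.
E: beats D, C, B, and A → score 4.
A: beats D, C, and B; loses to E → score 3.
E has the best pairwise record.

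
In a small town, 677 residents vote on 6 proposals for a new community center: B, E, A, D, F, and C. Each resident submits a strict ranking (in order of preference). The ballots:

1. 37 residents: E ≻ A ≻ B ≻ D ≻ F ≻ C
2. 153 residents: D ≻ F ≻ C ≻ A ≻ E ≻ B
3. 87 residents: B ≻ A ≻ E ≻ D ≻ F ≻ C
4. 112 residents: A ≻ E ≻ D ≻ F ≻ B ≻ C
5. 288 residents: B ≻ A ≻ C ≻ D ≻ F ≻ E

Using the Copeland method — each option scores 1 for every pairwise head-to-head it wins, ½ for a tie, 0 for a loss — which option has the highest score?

B: beats E, A, D, F, and C → score 5.
E: loses to B, A, D, F, and C → score 0.
A: beats E, D, F, and C; loses to B → score 4.
D: beats E, F, and C; loses to B and A → score 3.
F: beats E and C; loses to B, A, and D → score 2.
C: beats E; loses to B, A, D, and F → score 1.
B has the best pairwise record.

B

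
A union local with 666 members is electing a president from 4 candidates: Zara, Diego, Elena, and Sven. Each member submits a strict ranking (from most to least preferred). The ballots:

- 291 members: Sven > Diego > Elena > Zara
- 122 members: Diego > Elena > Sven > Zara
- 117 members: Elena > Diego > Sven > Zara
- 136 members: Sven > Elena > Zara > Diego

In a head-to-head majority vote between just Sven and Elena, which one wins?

Voters preferring Sven to Elena: 427; preferring Elena to Sven: 239.
Sven wins the head-to-head.

Sven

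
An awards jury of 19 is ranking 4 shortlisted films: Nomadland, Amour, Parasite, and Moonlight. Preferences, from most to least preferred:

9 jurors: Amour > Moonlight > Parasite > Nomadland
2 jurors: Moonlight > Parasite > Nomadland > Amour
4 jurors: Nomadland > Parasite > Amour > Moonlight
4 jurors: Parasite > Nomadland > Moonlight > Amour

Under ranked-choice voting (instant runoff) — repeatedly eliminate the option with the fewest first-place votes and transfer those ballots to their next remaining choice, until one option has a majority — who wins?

Parasite

Round 1: Nomadland 4, Amour 9, Parasite 4, Moonlight 2. Eliminate Moonlight.
Round 2: Nomadland 4, Amour 9, Parasite 6. Eliminate Nomadland.
Round 3: Amour 9, Parasite 10. Parasite has a majority.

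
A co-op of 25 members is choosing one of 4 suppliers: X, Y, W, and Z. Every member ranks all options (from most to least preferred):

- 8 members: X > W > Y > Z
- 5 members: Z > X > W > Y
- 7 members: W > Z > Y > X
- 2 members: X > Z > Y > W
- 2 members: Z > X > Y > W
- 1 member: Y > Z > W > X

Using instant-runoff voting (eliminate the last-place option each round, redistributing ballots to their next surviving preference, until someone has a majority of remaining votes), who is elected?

Z

Round 1: X 10, Y 1, W 7, Z 7. Eliminate Y.
Round 2: X 10, W 7, Z 8. Eliminate W.
Round 3: X 10, Z 15. Z has a majority.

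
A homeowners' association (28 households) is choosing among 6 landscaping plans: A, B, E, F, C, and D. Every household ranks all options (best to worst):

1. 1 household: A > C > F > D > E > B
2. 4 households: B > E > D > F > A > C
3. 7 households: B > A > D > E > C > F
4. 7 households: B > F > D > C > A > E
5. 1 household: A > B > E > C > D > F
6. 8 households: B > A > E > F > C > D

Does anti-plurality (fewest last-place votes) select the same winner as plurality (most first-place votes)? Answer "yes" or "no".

Anti-plurality — last-place votes: A 0, B 1, E 7, F 8, C 4, D 8. Winner: A.
Plurality — first-place votes: A 2, B 26, E 0, F 0, C 0, D 0. Winner: B.
The two methods disagree.

no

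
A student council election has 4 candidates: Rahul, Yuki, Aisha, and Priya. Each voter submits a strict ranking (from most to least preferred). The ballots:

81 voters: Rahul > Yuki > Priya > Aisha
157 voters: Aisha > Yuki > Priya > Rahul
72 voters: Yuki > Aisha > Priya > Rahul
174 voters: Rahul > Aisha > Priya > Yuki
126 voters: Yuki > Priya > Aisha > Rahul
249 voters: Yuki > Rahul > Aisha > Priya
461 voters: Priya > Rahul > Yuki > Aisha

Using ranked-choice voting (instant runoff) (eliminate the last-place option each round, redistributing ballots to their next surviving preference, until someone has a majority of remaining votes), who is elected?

Round 1: Rahul 255, Yuki 447, Aisha 157, Priya 461. Eliminate Aisha.
Round 2: Rahul 255, Yuki 604, Priya 461. Eliminate Rahul.
Round 3: Yuki 685, Priya 635. Yuki has a majority.

Yuki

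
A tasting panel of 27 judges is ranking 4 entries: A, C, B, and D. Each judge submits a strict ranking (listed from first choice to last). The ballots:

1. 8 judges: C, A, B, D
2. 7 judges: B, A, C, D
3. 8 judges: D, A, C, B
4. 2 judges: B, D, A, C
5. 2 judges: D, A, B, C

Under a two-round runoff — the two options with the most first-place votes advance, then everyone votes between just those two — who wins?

Round 1 first-place votes: A 0, C 8, B 9, D 10.
D and B advance.
Runoff: D is preferred to B by 10 voters; B by 17.
B wins the runoff.

B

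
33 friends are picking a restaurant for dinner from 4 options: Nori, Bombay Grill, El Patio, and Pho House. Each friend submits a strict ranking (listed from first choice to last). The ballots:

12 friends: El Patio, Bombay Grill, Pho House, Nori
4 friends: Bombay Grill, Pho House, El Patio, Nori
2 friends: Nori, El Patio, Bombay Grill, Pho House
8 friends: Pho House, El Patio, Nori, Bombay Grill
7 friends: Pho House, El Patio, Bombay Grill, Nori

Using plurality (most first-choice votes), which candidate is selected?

First-place votes: Nori 2, Bombay Grill 4, El Patio 12, Pho House 15.
Pho House has the most first-place votes.

Pho House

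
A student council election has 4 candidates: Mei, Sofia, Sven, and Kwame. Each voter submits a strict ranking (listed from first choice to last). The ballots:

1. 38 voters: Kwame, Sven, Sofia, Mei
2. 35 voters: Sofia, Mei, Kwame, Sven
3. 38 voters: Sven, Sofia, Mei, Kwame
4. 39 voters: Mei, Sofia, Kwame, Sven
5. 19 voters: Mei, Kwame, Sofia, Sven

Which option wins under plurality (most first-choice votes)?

Mei

First-place votes: Mei 58, Sofia 35, Sven 38, Kwame 38.
Mei has the most first-place votes.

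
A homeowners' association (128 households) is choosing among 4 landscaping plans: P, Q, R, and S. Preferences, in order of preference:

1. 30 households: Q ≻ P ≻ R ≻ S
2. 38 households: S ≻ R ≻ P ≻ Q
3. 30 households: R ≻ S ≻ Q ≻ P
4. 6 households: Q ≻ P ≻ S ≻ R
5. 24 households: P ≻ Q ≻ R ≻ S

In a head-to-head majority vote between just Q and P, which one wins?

Voters preferring Q to P: 66; preferring P to Q: 62.
Q wins the head-to-head.

Q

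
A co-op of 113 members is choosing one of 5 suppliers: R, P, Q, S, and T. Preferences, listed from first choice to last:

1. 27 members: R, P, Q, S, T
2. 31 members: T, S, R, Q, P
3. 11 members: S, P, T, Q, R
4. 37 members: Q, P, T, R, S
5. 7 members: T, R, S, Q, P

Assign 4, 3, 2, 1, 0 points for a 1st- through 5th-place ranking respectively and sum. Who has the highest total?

R: 27·4 + 31·2 + 11·0 + 37·1 + 7·3 = 228
P: 27·3 + 31·0 + 11·3 + 37·3 + 7·0 = 225
Q: 27·2 + 31·1 + 11·1 + 37·4 + 7·1 = 251
S: 27·1 + 31·3 + 11·4 + 37·0 + 7·2 = 178
T: 27·0 + 31·4 + 11·2 + 37·2 + 7·4 = 248
Q has the highest Borda score (251).

Q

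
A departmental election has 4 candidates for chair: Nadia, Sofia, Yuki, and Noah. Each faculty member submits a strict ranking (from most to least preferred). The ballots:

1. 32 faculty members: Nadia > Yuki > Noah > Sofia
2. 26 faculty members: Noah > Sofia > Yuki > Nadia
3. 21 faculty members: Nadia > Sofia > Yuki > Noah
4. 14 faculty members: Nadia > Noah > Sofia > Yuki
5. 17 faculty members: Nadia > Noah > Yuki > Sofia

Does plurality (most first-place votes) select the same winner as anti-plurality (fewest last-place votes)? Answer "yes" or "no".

no

Plurality — first-place votes: Nadia 84, Sofia 0, Yuki 0, Noah 26. Winner: Nadia.
Anti-plurality — last-place votes: Nadia 26, Sofia 49, Yuki 14, Noah 21. Winner: Yuki.
The two methods disagree.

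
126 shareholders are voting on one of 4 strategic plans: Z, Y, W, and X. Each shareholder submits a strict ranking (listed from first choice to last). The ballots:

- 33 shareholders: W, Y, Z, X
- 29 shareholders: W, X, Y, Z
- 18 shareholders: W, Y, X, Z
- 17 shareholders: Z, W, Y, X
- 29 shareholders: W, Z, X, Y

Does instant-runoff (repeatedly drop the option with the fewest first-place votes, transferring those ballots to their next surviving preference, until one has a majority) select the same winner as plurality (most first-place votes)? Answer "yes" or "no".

Instant-runoff — R1 Z 17, Y 0, W 109, X 0 (W winner). Winner: W.
Plurality — first-place votes: Z 17, Y 0, W 109, X 0. Winner: W.
The two methods agree.

yes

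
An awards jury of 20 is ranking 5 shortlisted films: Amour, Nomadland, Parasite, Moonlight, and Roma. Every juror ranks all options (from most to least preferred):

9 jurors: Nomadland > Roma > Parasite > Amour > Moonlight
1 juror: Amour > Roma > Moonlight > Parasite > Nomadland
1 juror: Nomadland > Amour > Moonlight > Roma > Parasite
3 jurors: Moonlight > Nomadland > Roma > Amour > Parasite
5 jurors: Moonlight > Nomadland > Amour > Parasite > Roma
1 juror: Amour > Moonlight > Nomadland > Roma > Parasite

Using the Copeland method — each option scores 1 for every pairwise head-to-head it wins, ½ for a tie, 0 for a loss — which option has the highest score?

Amour: beats Parasite and Moonlight; loses to Nomadland and Roma → score 2.
Nomadland: beats Amour, Parasite, and Roma; ties Moonlight → score 3.5.
Parasite: loses to Amour, Nomadland, Moonlight, and Roma → score 0.
Moonlight: beats Parasite; ties Nomadland and Roma; loses to Amour → score 2.
Roma: beats Amour and Parasite; ties Moonlight; loses to Nomadland → score 2.5.
Nomadland has the best pairwise record.

Nomadland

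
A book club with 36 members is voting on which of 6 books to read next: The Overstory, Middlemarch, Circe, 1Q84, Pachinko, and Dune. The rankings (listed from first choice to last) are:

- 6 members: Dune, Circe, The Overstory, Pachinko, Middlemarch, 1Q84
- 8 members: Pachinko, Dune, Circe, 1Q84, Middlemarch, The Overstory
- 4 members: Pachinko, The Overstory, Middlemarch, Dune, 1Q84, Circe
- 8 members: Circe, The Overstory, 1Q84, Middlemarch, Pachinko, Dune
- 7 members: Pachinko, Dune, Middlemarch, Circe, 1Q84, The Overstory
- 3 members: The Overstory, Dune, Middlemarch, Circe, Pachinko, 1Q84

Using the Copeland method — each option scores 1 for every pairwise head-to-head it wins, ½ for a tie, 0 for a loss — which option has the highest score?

The Overstory: beats Middlemarch and 1Q84; loses to Circe, Pachinko, and Dune → score 2.
Middlemarch: beats 1Q84; loses to The Overstory, Circe, Pachinko, and Dune → score 1.
Circe: beats The Overstory, Middlemarch, and 1Q84; loses to Pachinko and Dune → score 3.
1Q84: loses to The Overstory, Middlemarch, Circe, Pachinko, and Dune → score 0.
Pachinko: beats The Overstory, Middlemarch, Circe, 1Q84, and Dune → score 5.
Dune: beats The Overstory, Middlemarch, Circe, and 1Q84; loses to Pachinko → score 4.
Pachinko has the best pairwise record.

Pachinko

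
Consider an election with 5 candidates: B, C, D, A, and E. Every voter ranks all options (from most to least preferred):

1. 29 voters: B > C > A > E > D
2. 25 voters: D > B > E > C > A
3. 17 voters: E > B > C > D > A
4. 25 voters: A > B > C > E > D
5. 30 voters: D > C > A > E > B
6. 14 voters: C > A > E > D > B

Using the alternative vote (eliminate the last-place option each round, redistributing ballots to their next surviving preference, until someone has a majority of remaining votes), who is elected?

B

Round 1: B 29, C 14, D 55, A 25, E 17. Eliminate C.
Round 2: B 29, D 55, A 39, E 17. Eliminate E.
Round 3: B 46, D 55, A 39. Eliminate A.
Round 4: B 71, D 69. B has a majority.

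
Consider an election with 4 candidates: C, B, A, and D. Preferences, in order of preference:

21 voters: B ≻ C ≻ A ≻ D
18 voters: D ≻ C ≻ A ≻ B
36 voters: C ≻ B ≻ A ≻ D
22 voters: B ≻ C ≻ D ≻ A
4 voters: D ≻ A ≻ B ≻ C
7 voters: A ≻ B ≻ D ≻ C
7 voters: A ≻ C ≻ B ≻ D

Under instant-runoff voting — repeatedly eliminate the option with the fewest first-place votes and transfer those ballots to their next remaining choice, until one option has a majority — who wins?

Round 1: C 36, B 43, A 14, D 22. Eliminate A.
Round 2: C 43, B 50, D 22. Eliminate D.
Round 3: C 61, B 54. C has a majority.

C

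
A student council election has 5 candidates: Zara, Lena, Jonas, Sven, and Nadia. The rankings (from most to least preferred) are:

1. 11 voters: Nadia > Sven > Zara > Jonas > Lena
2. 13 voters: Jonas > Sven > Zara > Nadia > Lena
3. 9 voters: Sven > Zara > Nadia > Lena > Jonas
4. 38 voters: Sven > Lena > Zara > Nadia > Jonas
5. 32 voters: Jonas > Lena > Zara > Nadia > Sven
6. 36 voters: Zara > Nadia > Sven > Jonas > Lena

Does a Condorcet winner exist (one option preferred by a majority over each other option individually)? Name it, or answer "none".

none

Checking pairwise contests:
Lena beats Zara 70–69.
Jonas beats Lena 92–47.
Zara beats Jonas 94–45.
Nadia beats Sven 79–60.
Zara beats Nadia 128–11.
Every option loses at least one head-to-head, so there is no Condorcet winner.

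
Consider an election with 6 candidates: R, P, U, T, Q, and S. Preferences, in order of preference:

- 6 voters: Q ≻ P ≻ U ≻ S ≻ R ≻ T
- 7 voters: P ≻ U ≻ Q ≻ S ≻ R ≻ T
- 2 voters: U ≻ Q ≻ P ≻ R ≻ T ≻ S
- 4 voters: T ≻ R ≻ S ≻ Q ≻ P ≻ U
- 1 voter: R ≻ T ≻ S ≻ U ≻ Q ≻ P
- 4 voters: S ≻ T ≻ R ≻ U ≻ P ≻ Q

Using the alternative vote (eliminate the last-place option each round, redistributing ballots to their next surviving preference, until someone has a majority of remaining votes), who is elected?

Q

Round 1: R 1, P 7, U 2, T 4, Q 6, S 4. Eliminate R.
Round 2: P 7, U 2, T 5, Q 6, S 4. Eliminate U.
Round 3: P 7, T 5, Q 8, S 4. Eliminate S.
Round 4: P 7, T 9, Q 8. Eliminate P.
Round 5: T 9, Q 15. Q has a majority.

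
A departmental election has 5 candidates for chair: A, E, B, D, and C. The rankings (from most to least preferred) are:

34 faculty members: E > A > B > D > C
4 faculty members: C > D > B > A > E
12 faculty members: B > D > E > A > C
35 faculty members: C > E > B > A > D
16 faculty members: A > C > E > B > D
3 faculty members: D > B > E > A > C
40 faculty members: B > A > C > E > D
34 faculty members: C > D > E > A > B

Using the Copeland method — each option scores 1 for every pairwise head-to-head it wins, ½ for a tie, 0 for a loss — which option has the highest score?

A: beats D and C; loses to E and B → score 2.
E: beats A, B, and D; loses to C → score 3.
B: beats A and D; ties C; loses to E → score 2.5.
D: loses to A, E, B, and C → score 0.
C: beats E and D; ties B; loses to A → score 2.5.
E has the best pairwise record.

E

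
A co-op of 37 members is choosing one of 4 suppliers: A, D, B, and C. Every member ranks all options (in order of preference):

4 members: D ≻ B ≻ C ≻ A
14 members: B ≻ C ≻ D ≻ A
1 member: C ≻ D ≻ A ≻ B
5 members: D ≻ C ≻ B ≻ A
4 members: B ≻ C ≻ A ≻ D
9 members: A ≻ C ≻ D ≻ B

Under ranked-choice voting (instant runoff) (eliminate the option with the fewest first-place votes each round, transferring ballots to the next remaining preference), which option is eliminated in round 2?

Round 1: A 9, D 9, B 18, C 1. Eliminate C.
Round 2: A 9, D 10, B 18. Eliminate A.

A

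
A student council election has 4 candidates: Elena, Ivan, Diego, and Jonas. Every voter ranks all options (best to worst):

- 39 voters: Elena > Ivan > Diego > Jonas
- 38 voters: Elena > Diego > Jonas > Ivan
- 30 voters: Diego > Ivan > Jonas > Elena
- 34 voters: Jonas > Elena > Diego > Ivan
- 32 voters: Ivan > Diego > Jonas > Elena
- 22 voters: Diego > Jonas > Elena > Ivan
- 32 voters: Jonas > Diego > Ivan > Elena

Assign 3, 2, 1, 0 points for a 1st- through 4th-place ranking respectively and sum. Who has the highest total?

Elena: 39·3 + 38·3 + 30·0 + 34·2 + 32·0 + 22·1 + 32·0 = 321
Ivan: 39·2 + 38·0 + 30·2 + 34·0 + 32·3 + 22·0 + 32·1 = 266
Diego: 39·1 + 38·2 + 30·3 + 34·1 + 32·2 + 22·3 + 32·2 = 433
Jonas: 39·0 + 38·1 + 30·1 + 34·3 + 32·1 + 22·2 + 32·3 = 342
Diego has the highest Borda score (433).

Diego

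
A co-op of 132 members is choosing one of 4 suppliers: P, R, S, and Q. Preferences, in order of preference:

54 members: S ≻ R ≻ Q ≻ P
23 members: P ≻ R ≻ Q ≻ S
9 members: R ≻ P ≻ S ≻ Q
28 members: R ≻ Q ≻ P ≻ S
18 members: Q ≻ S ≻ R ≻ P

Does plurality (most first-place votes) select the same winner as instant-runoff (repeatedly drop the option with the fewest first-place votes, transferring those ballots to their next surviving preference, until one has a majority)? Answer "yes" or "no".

Plurality — first-place votes: P 23, R 37, S 54, Q 18. Winner: S.
Instant-runoff — R1 P 23, R 37, S 54, Q 18 (Q out); R2 P 23, R 37, S 72 (S winner). Winner: S.
The two methods agree.

yes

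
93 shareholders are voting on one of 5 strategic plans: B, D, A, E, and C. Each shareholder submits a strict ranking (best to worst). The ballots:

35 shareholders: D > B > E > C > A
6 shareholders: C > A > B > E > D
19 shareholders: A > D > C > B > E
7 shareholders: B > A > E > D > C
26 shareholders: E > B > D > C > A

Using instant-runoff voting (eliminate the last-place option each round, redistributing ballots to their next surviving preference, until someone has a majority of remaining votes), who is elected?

Round 1: B 7, D 35, A 19, E 26, C 6. Eliminate C.
Round 2: B 7, D 35, A 25, E 26. Eliminate B.
Round 3: D 35, A 32, E 26. Eliminate E.
Round 4: D 61, A 32. D has a majority.

D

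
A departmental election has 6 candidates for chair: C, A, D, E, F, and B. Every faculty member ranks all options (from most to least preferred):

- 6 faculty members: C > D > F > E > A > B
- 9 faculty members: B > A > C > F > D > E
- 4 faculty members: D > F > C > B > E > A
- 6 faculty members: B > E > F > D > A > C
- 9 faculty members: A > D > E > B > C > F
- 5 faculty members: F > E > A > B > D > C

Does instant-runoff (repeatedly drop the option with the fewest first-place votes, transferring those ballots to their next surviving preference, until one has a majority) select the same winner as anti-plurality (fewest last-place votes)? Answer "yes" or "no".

Instant-runoff — R1 C 6, A 9, D 4, E 0, F 5, B 15 (E out); R2 C 6, A 9, D 4, F 5, B 15 (D out); R3 C 6, A 9, F 9, B 15 (C out); R4 A 9, F 15, B 15 (A out); R5 F 15, B 24 (B winner). Winner: B.
Anti-plurality — last-place votes: C 11, A 4, D 0, E 9, F 9, B 6. Winner: D.
The two methods disagree.

no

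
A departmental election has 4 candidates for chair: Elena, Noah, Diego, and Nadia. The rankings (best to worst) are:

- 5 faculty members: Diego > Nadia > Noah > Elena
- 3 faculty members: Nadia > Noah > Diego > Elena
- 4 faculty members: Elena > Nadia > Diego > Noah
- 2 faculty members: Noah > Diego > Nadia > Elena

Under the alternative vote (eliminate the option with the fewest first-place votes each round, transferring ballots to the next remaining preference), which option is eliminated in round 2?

Round 1: Elena 4, Noah 2, Diego 5, Nadia 3. Eliminate Noah.
Round 2: Elena 4, Diego 7, Nadia 3. Eliminate Nadia.

Nadia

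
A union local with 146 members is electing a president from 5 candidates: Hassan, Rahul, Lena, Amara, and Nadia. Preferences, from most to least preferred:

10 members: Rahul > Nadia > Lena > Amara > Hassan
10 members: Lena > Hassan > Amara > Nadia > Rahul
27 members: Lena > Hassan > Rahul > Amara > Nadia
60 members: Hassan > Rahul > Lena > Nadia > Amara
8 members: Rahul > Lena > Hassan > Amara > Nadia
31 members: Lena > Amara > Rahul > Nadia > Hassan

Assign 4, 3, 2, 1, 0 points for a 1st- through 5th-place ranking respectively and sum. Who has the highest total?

Hassan: 10·0 + 10·3 + 27·3 + 60·4 + 8·2 + 31·0 = 367
Rahul: 10·4 + 10·0 + 27·2 + 60·3 + 8·4 + 31·2 = 368
Lena: 10·2 + 10·4 + 27·4 + 60·2 + 8·3 + 31·4 = 436
Amara: 10·1 + 10·2 + 27·1 + 60·0 + 8·1 + 31·3 = 158
Nadia: 10·3 + 10·1 + 27·0 + 60·1 + 8·0 + 31·1 = 131
Lena has the highest Borda score (436).

Lena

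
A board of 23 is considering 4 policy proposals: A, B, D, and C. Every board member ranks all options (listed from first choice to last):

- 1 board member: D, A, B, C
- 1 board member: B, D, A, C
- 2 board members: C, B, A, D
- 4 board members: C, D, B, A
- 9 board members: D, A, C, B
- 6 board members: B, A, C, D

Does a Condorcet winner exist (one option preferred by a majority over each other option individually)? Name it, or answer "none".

none

Checking pairwise contests:
B beats A 13–10.
D beats B 14–9.
C beats D 12–11.
A beats C 17–6.
Every option loses at least one head-to-head, so there is no Condorcet winner.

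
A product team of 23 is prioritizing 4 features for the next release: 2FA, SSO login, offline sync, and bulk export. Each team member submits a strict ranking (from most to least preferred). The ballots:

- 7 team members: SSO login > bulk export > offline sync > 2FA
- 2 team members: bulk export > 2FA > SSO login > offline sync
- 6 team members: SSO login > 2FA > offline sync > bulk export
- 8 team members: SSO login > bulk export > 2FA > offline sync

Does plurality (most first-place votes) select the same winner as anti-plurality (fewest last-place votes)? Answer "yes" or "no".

yes

Plurality — first-place votes: 2FA 0, SSO login 21, offline sync 0, bulk export 2. Winner: SSO login.
Anti-plurality — last-place votes: 2FA 7, SSO login 0, offline sync 10, bulk export 6. Winner: SSO login.
The two methods agree.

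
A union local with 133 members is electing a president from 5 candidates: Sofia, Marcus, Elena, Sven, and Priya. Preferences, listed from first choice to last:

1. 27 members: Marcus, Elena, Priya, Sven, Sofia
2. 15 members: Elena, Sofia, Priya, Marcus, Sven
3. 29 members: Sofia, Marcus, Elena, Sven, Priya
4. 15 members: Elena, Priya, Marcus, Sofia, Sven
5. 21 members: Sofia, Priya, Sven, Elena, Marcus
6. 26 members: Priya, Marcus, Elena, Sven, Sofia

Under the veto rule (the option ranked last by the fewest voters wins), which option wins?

Last-place votes: Sofia 53, Marcus 21, Elena 0, Sven 30, Priya 29.
Elena is ranked last by the fewest voters, so Elena wins.

Elena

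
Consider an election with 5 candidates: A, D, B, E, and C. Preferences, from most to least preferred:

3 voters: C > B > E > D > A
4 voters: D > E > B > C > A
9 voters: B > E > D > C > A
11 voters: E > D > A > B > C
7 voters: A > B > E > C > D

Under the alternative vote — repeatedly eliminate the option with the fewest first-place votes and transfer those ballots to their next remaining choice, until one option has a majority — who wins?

Round 1: A 7, D 4, B 9, E 11, C 3. Eliminate C.
Round 2: A 7, D 4, B 12, E 11. Eliminate D.
Round 3: A 7, B 12, E 15. Eliminate A.
Round 4: B 19, E 15. B has a majority.

B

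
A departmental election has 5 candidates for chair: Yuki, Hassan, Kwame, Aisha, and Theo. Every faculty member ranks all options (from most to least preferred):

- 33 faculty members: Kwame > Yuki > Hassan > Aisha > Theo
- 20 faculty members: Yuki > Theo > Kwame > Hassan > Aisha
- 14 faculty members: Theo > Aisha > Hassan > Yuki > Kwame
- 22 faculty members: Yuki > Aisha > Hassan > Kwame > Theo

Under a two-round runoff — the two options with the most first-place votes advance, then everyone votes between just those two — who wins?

Round 1 first-place votes: Yuki 42, Hassan 0, Kwame 33, Aisha 0, Theo 14.
Yuki and Kwame advance.
Runoff: Yuki is preferred to Kwame by 56 voters; Kwame by 33.
Yuki wins the runoff.

Yuki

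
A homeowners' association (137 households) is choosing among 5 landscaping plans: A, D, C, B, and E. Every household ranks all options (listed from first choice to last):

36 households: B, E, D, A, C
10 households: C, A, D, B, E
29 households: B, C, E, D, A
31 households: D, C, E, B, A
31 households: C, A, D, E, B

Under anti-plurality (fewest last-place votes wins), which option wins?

Last-place votes: A 60, D 0, C 36, B 31, E 10.
D is ranked last by the fewest voters, so D wins.

D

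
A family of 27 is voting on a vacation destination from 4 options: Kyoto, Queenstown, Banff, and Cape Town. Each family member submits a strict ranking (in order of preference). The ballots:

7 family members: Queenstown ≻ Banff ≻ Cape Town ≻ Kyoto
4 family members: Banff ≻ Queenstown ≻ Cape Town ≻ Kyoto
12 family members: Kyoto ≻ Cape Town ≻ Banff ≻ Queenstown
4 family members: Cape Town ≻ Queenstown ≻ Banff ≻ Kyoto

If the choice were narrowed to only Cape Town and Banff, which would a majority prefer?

Cape Town

Voters preferring Cape Town to Banff: 16; preferring Banff to Cape Town: 11.
Cape Town wins the head-to-head.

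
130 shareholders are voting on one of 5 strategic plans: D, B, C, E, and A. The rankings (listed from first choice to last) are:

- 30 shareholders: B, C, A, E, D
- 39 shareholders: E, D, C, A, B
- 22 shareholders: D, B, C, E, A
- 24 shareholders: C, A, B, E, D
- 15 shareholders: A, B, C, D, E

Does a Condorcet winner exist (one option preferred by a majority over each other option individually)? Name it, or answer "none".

none

Checking pairwise contests:
B beats D 69–61.
A beats B 78–52.
B beats C 67–63.
B beats E 91–39.
C beats A 115–15.
Every option loses at least one head-to-head, so there is no Condorcet winner.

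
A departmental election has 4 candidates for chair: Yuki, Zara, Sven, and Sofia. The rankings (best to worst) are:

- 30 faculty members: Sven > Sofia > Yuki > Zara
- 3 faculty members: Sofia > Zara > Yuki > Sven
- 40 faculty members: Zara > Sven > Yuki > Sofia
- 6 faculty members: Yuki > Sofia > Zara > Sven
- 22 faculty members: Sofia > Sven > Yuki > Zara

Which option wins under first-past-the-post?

Zara

First-place votes: Yuki 6, Zara 40, Sven 30, Sofia 25.
Zara has the most first-place votes.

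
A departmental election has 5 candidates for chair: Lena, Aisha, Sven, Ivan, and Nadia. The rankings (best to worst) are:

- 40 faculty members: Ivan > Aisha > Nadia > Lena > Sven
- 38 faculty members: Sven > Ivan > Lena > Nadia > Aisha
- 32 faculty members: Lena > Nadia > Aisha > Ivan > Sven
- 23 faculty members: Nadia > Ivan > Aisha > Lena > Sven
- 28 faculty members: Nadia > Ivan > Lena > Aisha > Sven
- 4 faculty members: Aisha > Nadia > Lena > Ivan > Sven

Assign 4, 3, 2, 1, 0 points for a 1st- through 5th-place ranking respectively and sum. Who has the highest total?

Ivan

Lena: 40·1 + 38·2 + 32·4 + 23·1 + 28·2 + 4·2 = 331
Aisha: 40·3 + 38·0 + 32·2 + 23·2 + 28·1 + 4·4 = 274
Sven: 40·0 + 38·4 + 32·0 + 23·0 + 28·0 + 4·0 = 152
Ivan: 40·4 + 38·3 + 32·1 + 23·3 + 28·3 + 4·1 = 463
Nadia: 40·2 + 38·1 + 32·3 + 23·4 + 28·4 + 4·3 = 430
Ivan has the highest Borda score (463).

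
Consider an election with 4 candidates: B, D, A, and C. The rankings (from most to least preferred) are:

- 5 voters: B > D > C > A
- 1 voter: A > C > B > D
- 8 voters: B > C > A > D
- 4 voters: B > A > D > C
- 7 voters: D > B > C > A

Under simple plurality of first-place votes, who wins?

First-place votes: B 17, D 7, A 1, C 0.
B has the most first-place votes.

B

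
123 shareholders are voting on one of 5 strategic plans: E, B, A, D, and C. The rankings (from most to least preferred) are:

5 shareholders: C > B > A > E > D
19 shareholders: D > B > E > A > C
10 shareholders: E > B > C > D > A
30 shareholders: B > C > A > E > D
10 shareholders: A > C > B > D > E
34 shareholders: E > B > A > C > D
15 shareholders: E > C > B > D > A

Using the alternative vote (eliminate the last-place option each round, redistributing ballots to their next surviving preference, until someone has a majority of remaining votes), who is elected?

Round 1: E 59, B 30, A 10, D 19, C 5. Eliminate C.
Round 2: E 59, B 35, A 10, D 19. Eliminate A.
Round 3: E 59, B 45, D 19. Eliminate D.
Round 4: E 59, B 64. B has a majority.

B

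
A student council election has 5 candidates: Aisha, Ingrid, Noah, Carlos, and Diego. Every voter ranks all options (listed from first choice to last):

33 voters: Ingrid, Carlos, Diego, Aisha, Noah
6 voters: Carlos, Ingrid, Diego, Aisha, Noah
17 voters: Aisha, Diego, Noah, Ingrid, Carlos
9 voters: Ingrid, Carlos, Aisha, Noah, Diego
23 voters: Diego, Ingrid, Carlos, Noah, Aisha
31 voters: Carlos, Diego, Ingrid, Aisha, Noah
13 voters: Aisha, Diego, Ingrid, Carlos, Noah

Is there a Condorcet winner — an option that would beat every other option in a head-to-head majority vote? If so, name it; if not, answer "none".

Checking pairwise contests:
Ingrid beats Aisha 102–30.
Diego beats Ingrid 84–48.
Aisha beats Noah 109–23.
Ingrid beats Carlos 95–37.
Carlos beats Diego 79–53.
Every option loses at least one head-to-head, so there is no Condorcet winner.

none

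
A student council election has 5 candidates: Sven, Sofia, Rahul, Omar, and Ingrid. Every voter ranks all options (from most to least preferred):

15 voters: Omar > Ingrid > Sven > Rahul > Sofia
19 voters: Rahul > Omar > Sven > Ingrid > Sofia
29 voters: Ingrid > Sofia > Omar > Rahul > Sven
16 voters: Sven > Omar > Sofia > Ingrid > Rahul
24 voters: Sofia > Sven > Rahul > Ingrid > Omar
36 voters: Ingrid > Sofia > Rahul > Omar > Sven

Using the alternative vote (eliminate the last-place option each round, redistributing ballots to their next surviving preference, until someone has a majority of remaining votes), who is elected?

Round 1: Sven 16, Sofia 24, Rahul 19, Omar 15, Ingrid 65. Eliminate Omar.
Round 2: Sven 16, Sofia 24, Rahul 19, Ingrid 80. Ingrid has a majority.

Ingrid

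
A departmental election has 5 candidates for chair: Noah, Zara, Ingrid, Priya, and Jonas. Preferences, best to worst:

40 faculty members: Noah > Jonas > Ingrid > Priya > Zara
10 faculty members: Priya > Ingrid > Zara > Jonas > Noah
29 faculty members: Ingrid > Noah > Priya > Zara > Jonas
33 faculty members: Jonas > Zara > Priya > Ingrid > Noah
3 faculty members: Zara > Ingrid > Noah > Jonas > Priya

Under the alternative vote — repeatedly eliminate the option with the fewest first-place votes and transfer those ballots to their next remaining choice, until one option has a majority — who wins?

Round 1: Noah 40, Zara 3, Ingrid 29, Priya 10, Jonas 33. Eliminate Zara.
Round 2: Noah 40, Ingrid 32, Priya 10, Jonas 33. Eliminate Priya.
Round 3: Noah 40, Ingrid 42, Jonas 33. Eliminate Jonas.
Round 4: Noah 40, Ingrid 75. Ingrid has a majority.

Ingrid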